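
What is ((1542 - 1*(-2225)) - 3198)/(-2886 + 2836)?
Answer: -569/50 ≈ -11.380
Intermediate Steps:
((1542 - 1*(-2225)) - 3198)/(-2886 + 2836) = ((1542 + 2225) - 3198)/(-50) = (3767 - 3198)*(-1/50) = 569*(-1/50) = -569/50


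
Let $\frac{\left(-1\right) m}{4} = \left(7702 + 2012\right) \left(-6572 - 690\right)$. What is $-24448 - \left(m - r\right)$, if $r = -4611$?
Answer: $-282201331$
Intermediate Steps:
$m = 282172272$ ($m = - 4 \left(7702 + 2012\right) \left(-6572 - 690\right) = - 4 \cdot 9714 \left(-7262\right) = \left(-4\right) \left(-70543068\right) = 282172272$)
$-24448 - \left(m - r\right) = -24448 - 282176883 = -282201331$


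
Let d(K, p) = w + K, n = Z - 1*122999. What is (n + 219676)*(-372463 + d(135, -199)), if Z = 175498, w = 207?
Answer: -101282033175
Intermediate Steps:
n = 52499 (n = 175498 - 1*122999 = 175498 - 122999 = 52499)
d(K, p) = 207 + K
(n + 219676)*(-372463 + d(135, -199)) = (52499 + 219676)*(-372463 + (207 + 135)) = 272175*(-372463 + 342) = 272175*(-372121) = -101282033175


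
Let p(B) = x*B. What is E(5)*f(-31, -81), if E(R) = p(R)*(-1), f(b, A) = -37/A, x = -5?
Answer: 925/81 ≈ 11.420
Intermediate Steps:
p(B) = -5*B
E(R) = 5*R (E(R) = -5*R*(-1) = 5*R)
E(5)*f(-31, -81) = (5*5)*(-37/(-81)) = 25*(-37*(-1/81)) = 25*(37/81) = 925/81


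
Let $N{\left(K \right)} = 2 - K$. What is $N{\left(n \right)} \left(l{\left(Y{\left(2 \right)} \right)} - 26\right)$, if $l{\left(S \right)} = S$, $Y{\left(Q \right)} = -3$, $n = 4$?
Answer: $58$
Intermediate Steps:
$N{\left(n \right)} \left(l{\left(Y{\left(2 \right)} \right)} - 26\right) = \left(2 - 4\right) \left(-3 - 26\right) = \left(2 - 4\right) \left(-29\right) = \left(-2\right) \left(-29\right) = 58$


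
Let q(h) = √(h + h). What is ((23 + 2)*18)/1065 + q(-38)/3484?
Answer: 30/71 + I*√19/1742 ≈ 0.42254 + 0.0025022*I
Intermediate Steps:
q(h) = √2*√h (q(h) = √(2*h) = √2*√h)
((23 + 2)*18)/1065 + q(-38)/3484 = ((23 + 2)*18)/1065 + (√2*√(-38))/3484 = (25*18)*(1/1065) + (√2*(I*√38))*(1/3484) = 450*(1/1065) + (2*I*√19)*(1/3484) = 30/71 + I*√19/1742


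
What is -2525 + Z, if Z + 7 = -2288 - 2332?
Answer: -7152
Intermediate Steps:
Z = -4627 (Z = -7 + (-2288 - 2332) = -7 - 4620 = -4627)
-2525 + Z = -2525 - 4627 = -7152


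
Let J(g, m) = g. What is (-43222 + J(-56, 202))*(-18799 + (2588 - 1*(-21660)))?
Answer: -235821822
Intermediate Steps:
(-43222 + J(-56, 202))*(-18799 + (2588 - 1*(-21660))) = (-43222 - 56)*(-18799 + (2588 - 1*(-21660))) = -43278*(-18799 + (2588 + 21660)) = -43278*(-18799 + 24248) = -43278*5449 = -235821822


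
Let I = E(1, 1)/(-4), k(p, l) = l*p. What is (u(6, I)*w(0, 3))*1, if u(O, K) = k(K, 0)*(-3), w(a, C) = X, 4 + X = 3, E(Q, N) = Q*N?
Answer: 0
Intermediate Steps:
E(Q, N) = N*Q
X = -1 (X = -4 + 3 = -1)
I = -¼ (I = (1*1)/(-4) = 1*(-¼) = -¼ ≈ -0.25000)
w(a, C) = -1
u(O, K) = 0 (u(O, K) = (0*K)*(-3) = 0*(-3) = 0)
(u(6, I)*w(0, 3))*1 = (0*(-1))*1 = 0*1 = 0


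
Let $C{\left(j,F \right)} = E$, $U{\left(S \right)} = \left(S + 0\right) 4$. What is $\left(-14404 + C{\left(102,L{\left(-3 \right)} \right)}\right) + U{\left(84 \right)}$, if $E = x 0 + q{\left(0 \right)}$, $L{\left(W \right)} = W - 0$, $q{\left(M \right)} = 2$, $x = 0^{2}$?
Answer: $-14066$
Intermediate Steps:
$x = 0$
$L{\left(W \right)} = W$ ($L{\left(W \right)} = W + 0 = W$)
$E = 2$ ($E = 0 \cdot 0 + 2 = 0 + 2 = 2$)
$U{\left(S \right)} = 4 S$ ($U{\left(S \right)} = S 4 = 4 S$)
$C{\left(j,F \right)} = 2$
$\left(-14404 + C{\left(102,L{\left(-3 \right)} \right)}\right) + U{\left(84 \right)} = \left(-14404 + 2\right) + 4 \cdot 84 = -14402 + 336 = -14066$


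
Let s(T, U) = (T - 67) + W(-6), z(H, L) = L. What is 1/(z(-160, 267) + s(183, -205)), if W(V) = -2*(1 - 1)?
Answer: 1/383 ≈ 0.0026110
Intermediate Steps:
W(V) = 0 (W(V) = -2*0 = 0)
s(T, U) = -67 + T (s(T, U) = (T - 67) + 0 = (-67 + T) + 0 = -67 + T)
1/(z(-160, 267) + s(183, -205)) = 1/(267 + (-67 + 183)) = 1/(267 + 116) = 1/383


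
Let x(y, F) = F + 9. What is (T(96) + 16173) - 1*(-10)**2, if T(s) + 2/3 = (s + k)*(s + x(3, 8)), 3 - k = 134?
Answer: 36352/3 ≈ 12117.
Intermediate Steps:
k = -131 (k = 3 - 1*134 = 3 - 134 = -131)
x(y, F) = 9 + F
T(s) = -2/3 + (-131 + s)*(17 + s) (T(s) = -2/3 + (s - 131)*(s + (9 + 8)) = -2/3 + (-131 + s)*(s + 17) = -2/3 + (-131 + s)*(17 + s))
(T(96) + 16173) - 1*(-10)**2 = ((-6683/3 + 96**2 - 114*96) + 16173) - 1*(-10)**2 = ((-6683/3 + 9216 - 10944) + 16173) - 1*100 = (-11867/3 + 16173) - 100 = 36652/3 - 100 = 36352/3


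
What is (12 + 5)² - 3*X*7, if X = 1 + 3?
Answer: 205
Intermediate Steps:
X = 4
(12 + 5)² - 3*X*7 = (12 + 5)² - 3*4*7 = 17² - 12*7 = 289 - 84 = 205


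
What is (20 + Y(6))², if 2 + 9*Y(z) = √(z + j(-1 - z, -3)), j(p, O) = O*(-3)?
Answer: (178 + √15)²/81 ≈ 408.37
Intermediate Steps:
j(p, O) = -3*O
Y(z) = -2/9 + √(9 + z)/9 (Y(z) = -2/9 + √(z - 3*(-3))/9 = -2/9 + √(z + 9)/9 = -2/9 + √(9 + z)/9)
(20 + Y(6))² = (20 + (-2/9 + √(9 + 6)/9))² = (20 + (-2/9 + √15/9))² = (178/9 + √15/9)²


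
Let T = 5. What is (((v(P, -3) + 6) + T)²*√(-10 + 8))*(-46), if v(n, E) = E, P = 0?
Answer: -2944*I*√2 ≈ -4163.4*I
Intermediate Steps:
(((v(P, -3) + 6) + T)²*√(-10 + 8))*(-46) = (((-3 + 6) + 5)²*√(-10 + 8))*(-46) = ((3 + 5)²*√(-2))*(-46) = (8²*(I*√2))*(-46) = (64*(I*√2))*(-46) = (64*I*√2)*(-46) = -2944*I*√2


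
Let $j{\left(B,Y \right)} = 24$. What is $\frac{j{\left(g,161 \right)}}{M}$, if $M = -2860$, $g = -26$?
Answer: $- \frac{6}{715} \approx -0.0083916$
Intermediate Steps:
$\frac{j{\left(g,161 \right)}}{M} = \frac{24}{-2860} = 24 \left(- \frac{1}{2860}\right) = - \frac{6}{715}$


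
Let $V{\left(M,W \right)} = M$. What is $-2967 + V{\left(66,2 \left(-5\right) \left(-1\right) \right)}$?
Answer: $-2901$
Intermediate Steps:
$-2967 + V{\left(66,2 \left(-5\right) \left(-1\right) \right)} = -2967 + 66 = -2901$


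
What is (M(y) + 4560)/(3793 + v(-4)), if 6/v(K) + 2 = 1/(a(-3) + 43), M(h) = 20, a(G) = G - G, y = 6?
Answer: 389300/322147 ≈ 1.2085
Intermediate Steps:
a(G) = 0
v(K) = -258/85 (v(K) = 6/(-2 + 1/(0 + 43)) = 6/(-2 + 1/43) = 6/(-85/43) = 6*(-43/85) = -258/85)
(M(y) + 4560)/(3793 + v(-4)) = (20 + 4560)/(3793 - 258/85) = 4580/(322147/85) = 4580*(85/322147) = 389300/322147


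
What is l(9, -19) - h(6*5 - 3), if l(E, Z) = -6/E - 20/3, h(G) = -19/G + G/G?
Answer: -206/27 ≈ -7.6296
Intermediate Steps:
h(G) = 1 - 19/G (h(G) = -19/G + 1 = 1 - 19/G)
l(E, Z) = -20/3 - 6/E (l(E, Z) = -6/E - 20*⅓ = -6/E - 20/3 = -20/3 - 6/E)
l(9, -19) - h(6*5 - 3) = (-20/3 - 6/9) - (-19 + (6*5 - 3))/(6*5 - 3) = (-20/3 - 6*⅑) - (-19 + (30 - 3))/(30 - 3) = (-20/3 - ⅔) - (-19 + 27)/27 = -22/3 - 8/27 = -206/27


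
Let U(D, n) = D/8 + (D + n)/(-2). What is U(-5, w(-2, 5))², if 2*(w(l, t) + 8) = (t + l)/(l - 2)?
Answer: 9409/256 ≈ 36.754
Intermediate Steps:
w(l, t) = -8 + (l + t)/(2*(-2 + l)) (w(l, t) = -8 + ((t + l)/(l - 2))/2 = -8 + ((l + t)/(-2 + l))/2 = -8 + (l + t)/(2*(-2 + l)))
U(D, n) = -3*D/8 - n/2 (U(D, n) = D*(⅛) + (D + n)*(-½) = D/8 + (-D/2 - n/2) = -3*D/8 - n/2)
U(-5, w(-2, 5))² = (-3/8*(-5) - (32 + 5 - 15*(-2))/(4*(-2 - 2)))² = (15/8 - (32 + 5 + 30)/(4*(-4)))² = (15/8 - (-1)*67/(4*4))² = (15/8 - ½*(-67/8))² = (15/8 + 67/16)² = (97/16)² = 9409/256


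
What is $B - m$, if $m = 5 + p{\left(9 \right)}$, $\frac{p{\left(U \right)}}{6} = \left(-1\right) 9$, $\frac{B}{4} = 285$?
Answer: $1189$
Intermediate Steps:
$B = 1140$ ($B = 4 \cdot 285 = 1140$)
$p{\left(U \right)} = -54$ ($p{\left(U \right)} = 6 \left(\left(-1\right) 9\right) = 6 \left(-9\right) = -54$)
$m = -49$ ($m = 5 - 54 = -49$)
$B - m = 1140 - -49 = 1140 + 49 = 1189$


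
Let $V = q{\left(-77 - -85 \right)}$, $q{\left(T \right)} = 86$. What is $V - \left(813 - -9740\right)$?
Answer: $-10467$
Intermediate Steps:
$V = 86$
$V - \left(813 - -9740\right) = 86 - \left(813 - -9740\right) = 86 - \left(813 + 9740\right) = 86 - 10553 = -10467$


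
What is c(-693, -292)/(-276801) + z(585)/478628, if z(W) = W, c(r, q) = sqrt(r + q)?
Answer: 585/478628 - I*sqrt(985)/276801 ≈ 0.0012222 - 0.00011338*I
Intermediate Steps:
c(r, q) = sqrt(q + r)
c(-693, -292)/(-276801) + z(585)/478628 = sqrt(-292 - 693)/(-276801) + 585/478628 = sqrt(-985)*(-1/276801) + 585*(1/478628) = (I*sqrt(985))*(-1/276801) + 585/478628 = -I*sqrt(985)/276801 + 585/478628 = 585/478628 - I*sqrt(985)/276801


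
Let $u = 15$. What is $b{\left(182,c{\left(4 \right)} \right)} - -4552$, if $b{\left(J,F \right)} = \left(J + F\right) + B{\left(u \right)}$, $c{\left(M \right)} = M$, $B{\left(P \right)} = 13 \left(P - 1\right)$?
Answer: $4920$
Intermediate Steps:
$B{\left(P \right)} = -13 + 13 P$ ($B{\left(P \right)} = 13 \left(-1 + P\right) = -13 + 13 P$)
$b{\left(J,F \right)} = 182 + F + J$ ($b{\left(J,F \right)} = \left(J + F\right) + \left(-13 + 13 \cdot 15\right) = \left(F + J\right) + \left(-13 + 195\right) = \left(F + J\right) + 182 = 182 + F + J$)
$b{\left(182,c{\left(4 \right)} \right)} - -4552 = \left(182 + 4 + 182\right) - -4552 = 368 + 4552 = 4920$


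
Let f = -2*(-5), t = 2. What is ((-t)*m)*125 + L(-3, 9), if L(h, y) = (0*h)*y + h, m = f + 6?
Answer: -4003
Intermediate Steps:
f = 10
m = 16 (m = 10 + 6 = 16)
L(h, y) = h (L(h, y) = 0*y + h = 0 + h = h)
((-t)*m)*125 + L(-3, 9) = (-1*2*16)*125 - 3 = -2*16*125 - 3 = -32*125 - 3 = -4000 - 3 = -4003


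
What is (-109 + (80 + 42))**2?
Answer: 169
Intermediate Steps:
(-109 + (80 + 42))**2 = (-109 + 122)**2 = 13**2 = 169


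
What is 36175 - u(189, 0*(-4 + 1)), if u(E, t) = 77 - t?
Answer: 36098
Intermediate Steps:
36175 - u(189, 0*(-4 + 1)) = 36175 - (77 - 0*(-4 + 1)) = 36175 - (77 - 0*(-3)) = 36175 - (77 - 1*0) = 36175 - (77 + 0) = 36175 - 1*77 = 36175 - 77 = 36098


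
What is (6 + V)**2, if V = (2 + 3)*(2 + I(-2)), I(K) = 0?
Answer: 256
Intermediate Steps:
V = 10 (V = (2 + 3)*(2 + 0) = 5*2 = 10)
(6 + V)**2 = (6 + 10)**2 = 16**2 = 256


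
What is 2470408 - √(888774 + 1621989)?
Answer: 2470408 - √2510763 ≈ 2.4688e+6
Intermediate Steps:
2470408 - √(888774 + 1621989) = 2470408 - √2510763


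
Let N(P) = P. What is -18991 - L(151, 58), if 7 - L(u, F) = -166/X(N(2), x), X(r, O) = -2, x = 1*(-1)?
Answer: -18915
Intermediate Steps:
x = -1
L(u, F) = -76 (L(u, F) = 7 - (-166)/(-2) = 7 - (-166)*(-1)/2 = 7 - 1*83 = 7 - 83 = -76)
-18991 - L(151, 58) = -18991 - 1*(-76) = -18991 + 76 = -18915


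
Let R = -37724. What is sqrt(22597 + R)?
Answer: I*sqrt(15127) ≈ 122.99*I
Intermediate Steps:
sqrt(22597 + R) = sqrt(22597 - 37724) = sqrt(-15127) = I*sqrt(15127)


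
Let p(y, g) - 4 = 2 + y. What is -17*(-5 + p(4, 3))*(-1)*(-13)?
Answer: -1105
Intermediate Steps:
p(y, g) = 6 + y (p(y, g) = 4 + (2 + y) = 6 + y)
-17*(-5 + p(4, 3))*(-1)*(-13) = -17*(-5 + (6 + 4))*(-1)*(-13) = -17*(-5 + 10)*(-1)*(-13) = -85*(-1)*(-13) = -17*(-5)*(-13) = 85*(-13) = -1105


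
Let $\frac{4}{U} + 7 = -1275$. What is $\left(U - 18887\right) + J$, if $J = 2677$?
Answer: $- \frac{10390612}{641} \approx -16210.0$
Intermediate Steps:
$U = - \frac{2}{641}$ ($U = \frac{4}{-7 - 1275} = \frac{4}{-1282} = 4 \left(- \frac{1}{1282}\right) = - \frac{2}{641} \approx -0.0031201$)
$\left(U - 18887\right) + J = \left(- \frac{2}{641} - 18887\right) + 2677 = - \frac{12106569}{641} + 2677 = - \frac{10390612}{641}$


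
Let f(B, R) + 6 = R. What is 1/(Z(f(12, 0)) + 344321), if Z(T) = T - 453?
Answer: 1/343862 ≈ 2.9081e-6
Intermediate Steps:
f(B, R) = -6 + R
Z(T) = -453 + T
1/(Z(f(12, 0)) + 344321) = 1/((-453 + (-6 + 0)) + 344321) = 1/((-453 - 6) + 344321) = 1/(-459 + 344321) = 1/343862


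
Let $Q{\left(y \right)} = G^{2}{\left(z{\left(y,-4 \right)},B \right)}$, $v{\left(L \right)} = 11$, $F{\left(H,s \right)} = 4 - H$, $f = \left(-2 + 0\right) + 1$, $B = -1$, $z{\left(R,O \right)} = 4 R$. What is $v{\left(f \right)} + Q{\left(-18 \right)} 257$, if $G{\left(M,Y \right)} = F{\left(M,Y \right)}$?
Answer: $1484443$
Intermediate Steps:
$f = -1$ ($f = -2 + 1 = -1$)
$G{\left(M,Y \right)} = 4 - M$
$Q{\left(y \right)} = \left(4 - 4 y\right)^{2}$
$v{\left(f \right)} + Q{\left(-18 \right)} 257 = 11 + 16 \left(-1 - 18\right)^{2} \cdot 257 = 11 + 16 \left(-19\right)^{2} \cdot 257 = 11 + 16 \cdot 361 \cdot 257 = 11 + 5776 \cdot 257 = 11 + 1484432 = 1484443$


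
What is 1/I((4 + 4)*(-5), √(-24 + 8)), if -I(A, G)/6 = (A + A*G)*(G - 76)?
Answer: -23/5907840 + 5*I/393856 ≈ -3.8931e-6 + 1.2695e-5*I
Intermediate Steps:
I(A, G) = -6*(-76 + G)*(A + A*G) (I(A, G) = -6*(A + A*G)*(G - 76) = -6*(A + A*G)*(-76 + G) = -6*(-76 + G)*(A + A*G))
1/I((4 + 4)*(-5), √(-24 + 8)) = 1/(6*((4 + 4)*(-5))*(76 - (√(-24 + 8))² + 75*√(-24 + 8))) = 1/(6*(8*(-5))*(76 - (√(-16))² + 75*√(-16))) = 1/(6*(-40)*(76 - (4*I)² + 75*(4*I))) = 1/(6*(-40)*(76 - 1*(-16) + 300*I)) = 1/(6*(-40)*(76 + 16 + 300*I)) = 1/(6*(-40)*(92 + 300*I)) = 1/(-22080 - 72000*I) = (-22080 + 72000*I)/5671526400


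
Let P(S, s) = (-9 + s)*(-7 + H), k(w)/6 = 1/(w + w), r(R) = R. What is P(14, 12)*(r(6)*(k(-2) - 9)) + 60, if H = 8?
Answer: -129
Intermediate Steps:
k(w) = 3/w (k(w) = 6/(w + w) = 6/((2*w)) = 6*(1/(2*w)) = 3/w)
P(S, s) = -9 + s (P(S, s) = (-9 + s)*(-7 + 8) = (-9 + s)*1 = -9 + s)
P(14, 12)*(r(6)*(k(-2) - 9)) + 60 = (-9 + 12)*(6*(3/(-2) - 9)) + 60 = 3*(6*(3*(-½) - 9)) + 60 = 3*(6*(-3/2 - 9)) + 60 = 3*(6*(-21/2)) + 60 = 3*(-63) + 60 = -189 + 60 = -129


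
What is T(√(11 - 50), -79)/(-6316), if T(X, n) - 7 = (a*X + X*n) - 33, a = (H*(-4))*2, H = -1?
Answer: 13/3158 + 71*I*√39/6316 ≈ 0.0041165 + 0.070202*I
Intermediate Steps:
a = 8 (a = -1*(-4)*2 = 4*2 = 8)
T(X, n) = -26 + 8*X + X*n (T(X, n) = 7 + ((8*X + X*n) - 33) = 7 + (-33 + 8*X + X*n) = -26 + 8*X + X*n)
T(√(11 - 50), -79)/(-6316) = (-26 + 8*√(11 - 50) + √(11 - 50)*(-79))/(-6316) = (-26 + 8*√(-39) + √(-39)*(-79))*(-1/6316) = (-26 + 8*(I*√39) + (I*√39)*(-79))*(-1/6316) = (-26 + 8*I*√39 - 79*I*√39)*(-1/6316) = (-26 - 71*I*√39)*(-1/6316) = 13/3158 + 71*I*√39/6316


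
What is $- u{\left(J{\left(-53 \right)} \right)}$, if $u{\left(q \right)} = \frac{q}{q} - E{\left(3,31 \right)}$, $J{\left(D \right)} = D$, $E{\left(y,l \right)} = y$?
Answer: $2$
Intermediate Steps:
$u{\left(q \right)} = -2$ ($u{\left(q \right)} = \frac{q}{q} - 3 = 1 - 3 = -2$)
$- u{\left(J{\left(-53 \right)} \right)} = \left(-1\right) \left(-2\right) = 2$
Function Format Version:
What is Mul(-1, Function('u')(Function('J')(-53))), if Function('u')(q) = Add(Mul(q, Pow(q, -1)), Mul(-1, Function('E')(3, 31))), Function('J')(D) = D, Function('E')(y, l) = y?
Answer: 2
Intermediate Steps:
Function('u')(q) = -2 (Function('u')(q) = Add(Mul(q, Pow(q, -1)), Mul(-1, 3)) = Add(1, -3) = -2)
Mul(-1, Function('u')(Function('J')(-53))) = Mul(-1, -2) = 2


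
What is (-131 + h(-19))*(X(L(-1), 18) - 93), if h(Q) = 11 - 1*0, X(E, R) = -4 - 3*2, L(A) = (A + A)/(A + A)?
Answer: 12360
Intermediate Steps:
L(A) = 1 (L(A) = (2*A)/((2*A)) = (2*A)*(1/(2*A)) = 1)
X(E, R) = -10 (X(E, R) = -4 - 6 = -10)
h(Q) = 11 (h(Q) = 11 + 0 = 11)
(-131 + h(-19))*(X(L(-1), 18) - 93) = (-131 + 11)*(-10 - 93) = -120*(-103) = 12360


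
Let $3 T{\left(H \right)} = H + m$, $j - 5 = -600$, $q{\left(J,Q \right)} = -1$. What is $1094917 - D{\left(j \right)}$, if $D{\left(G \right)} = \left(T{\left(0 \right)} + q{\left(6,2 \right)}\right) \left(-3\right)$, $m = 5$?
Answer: $1094919$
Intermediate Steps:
$j = -595$ ($j = 5 - 600 = -595$)
$T{\left(H \right)} = \frac{5}{3} + \frac{H}{3}$ ($T{\left(H \right)} = \frac{H + 5}{3} = \frac{5 + H}{3} = \frac{5}{3} + \frac{H}{3}$)
$D{\left(G \right)} = -2$ ($D{\left(G \right)} = \left(\left(\frac{5}{3} + \frac{1}{3} \cdot 0\right) - 1\right) \left(-3\right) = \left(\left(\frac{5}{3} + 0\right) - 1\right) \left(-3\right) = \left(\frac{5}{3} - 1\right) \left(-3\right) = \frac{2}{3} \left(-3\right) = -2$)
$1094917 - D{\left(j \right)} = 1094917 - -2 = 1094917 + 2 = 1094919$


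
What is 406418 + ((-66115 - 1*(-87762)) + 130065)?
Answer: 558130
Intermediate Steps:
406418 + ((-66115 - 1*(-87762)) + 130065) = 406418 + ((-66115 + 87762) + 130065) = 406418 + (21647 + 130065) = 406418 + 151712 = 558130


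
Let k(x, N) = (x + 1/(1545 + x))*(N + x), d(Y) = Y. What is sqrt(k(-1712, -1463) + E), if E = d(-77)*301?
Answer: 2*sqrt(37736898818)/167 ≈ 2326.5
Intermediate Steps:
k(x, N) = (N + x)*(x + 1/(1545 + x))
E = -23177 (E = -77*301 = -23177)
sqrt(k(-1712, -1463) + E) = sqrt((-1463 - 1712 + (-1712)**3 + 1545*(-1712)**2 - 1463*(-1712)**2 + 1545*(-1463)*(-1712))/(1545 - 1712) - 23177) = sqrt((-1463 - 1712 - 5017776128 + 1545*2930944 - 1463*2930944 + 3869693520)/(-167) - 23177) = sqrt(-(-1463 - 1712 - 5017776128 + 4528308480 - 4287971072 + 3869693520)/167 - 23177) = sqrt(-1/167*(-907748375) - 23177) = sqrt(907748375/167 - 23177) = sqrt(903877816/167) = 2*sqrt(37736898818)/167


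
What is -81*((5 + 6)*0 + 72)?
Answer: -5832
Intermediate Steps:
-81*((5 + 6)*0 + 72) = -81*(11*0 + 72) = -81*(0 + 72) = -81*72 = -5832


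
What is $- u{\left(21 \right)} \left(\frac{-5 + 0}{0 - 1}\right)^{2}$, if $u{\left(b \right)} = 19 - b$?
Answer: $50$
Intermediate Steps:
$- u{\left(21 \right)} \left(\frac{-5 + 0}{0 - 1}\right)^{2} = - (19 - 21) \left(\frac{-5 + 0}{0 - 1}\right)^{2} = - (19 - 21) \left(- \frac{5}{-1}\right)^{2} = \left(-1\right) \left(-2\right) \left(\left(-5\right) \left(-1\right)\right)^{2} = 2 \cdot 5^{2} = 2 \cdot 25 = 50$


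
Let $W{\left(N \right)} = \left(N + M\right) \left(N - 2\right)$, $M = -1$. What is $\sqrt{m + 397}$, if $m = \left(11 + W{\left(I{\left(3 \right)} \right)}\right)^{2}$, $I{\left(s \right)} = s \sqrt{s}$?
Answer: $4 \sqrt{140 - 45 \sqrt{3}} \approx 31.511$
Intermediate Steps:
$I{\left(s \right)} = s^{\frac{3}{2}}$
$W{\left(N \right)} = \left(-1 + N\right) \left(-2 + N\right)$ ($W{\left(N \right)} = \left(N - 1\right) \left(N - 2\right) = \left(-1 + N\right) \left(-2 + N\right)$)
$m = \left(40 - 9 \sqrt{3}\right)^{2}$ ($m = \left(11 + \left(2 + \left(3^{\frac{3}{2}}\right)^{2} - 3 \cdot 3^{\frac{3}{2}}\right)\right)^{2} = \left(11 + \left(2 + \left(3 \sqrt{3}\right)^{2} - 3 \cdot 3 \sqrt{3}\right)\right)^{2} = \left(11 + \left(2 + 27 - 9 \sqrt{3}\right)\right)^{2} = \left(11 + \left(29 - 9 \sqrt{3}\right)\right)^{2} = \left(40 - 9 \sqrt{3}\right)^{2} \approx 595.92$)
$\sqrt{m + 397} = \sqrt{\left(1843 - 720 \sqrt{3}\right) + 397} = \sqrt{2240 - 720 \sqrt{3}}$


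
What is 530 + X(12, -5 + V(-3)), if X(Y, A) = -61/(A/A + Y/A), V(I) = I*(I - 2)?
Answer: 5525/11 ≈ 502.27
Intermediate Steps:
V(I) = I*(-2 + I)
X(Y, A) = -61/(1 + Y/A)
530 + X(12, -5 + V(-3)) = 530 - 61*(-5 - 3*(-2 - 3))/((-5 - 3*(-2 - 3)) + 12) = 530 - 61*(-5 - 3*(-5))/((-5 - 3*(-5)) + 12) = 530 - 61*(-5 + 15)/((-5 + 15) + 12) = 530 - 61*10/(10 + 12) = 530 - 61*10/22 = 530 - 61*10*1/22 = 530 - 305/11 = 5525/11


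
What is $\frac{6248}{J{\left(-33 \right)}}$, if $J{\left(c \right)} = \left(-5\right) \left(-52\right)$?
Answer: $\frac{1562}{65} \approx 24.031$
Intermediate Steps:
$J{\left(c \right)} = 260$
$\frac{6248}{J{\left(-33 \right)}} = \frac{6248}{260} = 6248 \cdot \frac{1}{260} = \frac{1562}{65}$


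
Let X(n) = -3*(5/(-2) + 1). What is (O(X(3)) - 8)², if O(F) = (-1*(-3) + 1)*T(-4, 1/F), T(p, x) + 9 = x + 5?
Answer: 43264/81 ≈ 534.12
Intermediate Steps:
T(p, x) = -4 + x (T(p, x) = -9 + (x + 5) = -9 + (5 + x) = -4 + x)
X(n) = 9/2 (X(n) = -3*(5*(-½) + 1) = -3*(-5/2 + 1) = -3*(-3/2) = 9/2)
O(F) = -16 + 4/F (O(F) = (-1*(-3) + 1)*(-4 + 1/F) = (3 + 1)*(-4 + 1/F) = 4*(-4 + 1/F) = -16 + 4/F)
(O(X(3)) - 8)² = ((-16 + 4/(9/2)) - 8)² = ((-16 + 4*(2/9)) - 8)² = ((-16 + 8/9) - 8)² = (-136/9 - 8)² = (-208/9)² = 43264/81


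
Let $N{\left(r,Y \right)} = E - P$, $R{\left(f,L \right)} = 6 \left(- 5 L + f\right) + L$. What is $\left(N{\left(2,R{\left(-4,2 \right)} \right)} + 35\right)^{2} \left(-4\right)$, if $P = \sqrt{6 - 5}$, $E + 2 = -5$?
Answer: $-2916$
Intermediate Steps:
$E = -7$ ($E = -2 - 5 = -7$)
$P = 1$ ($P = \sqrt{1} = 1$)
$R{\left(f,L \right)} = - 29 L + 6 f$ ($R{\left(f,L \right)} = 6 \left(f - 5 L\right) + L = \left(- 30 L + 6 f\right) + L = - 29 L + 6 f$)
$N{\left(r,Y \right)} = -8$ ($N{\left(r,Y \right)} = -7 - 1 = -8$)
$\left(N{\left(2,R{\left(-4,2 \right)} \right)} + 35\right)^{2} \left(-4\right) = \left(-8 + 35\right)^{2} \left(-4\right) = 27^{2} \left(-4\right) = 729 \left(-4\right) = -2916$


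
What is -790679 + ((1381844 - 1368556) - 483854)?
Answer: -1261245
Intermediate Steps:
-790679 + ((1381844 - 1368556) - 483854) = -790679 + (13288 - 483854) = -790679 - 470566 = -1261245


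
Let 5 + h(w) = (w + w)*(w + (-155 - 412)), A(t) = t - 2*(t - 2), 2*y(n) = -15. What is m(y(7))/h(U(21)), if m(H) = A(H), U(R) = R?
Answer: -23/45874 ≈ -0.00050137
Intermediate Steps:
y(n) = -15/2 (y(n) = (½)*(-15) = -15/2)
A(t) = 4 - t (A(t) = t - 2*(-2 + t) = t + (4 - 2*t) = 4 - t)
h(w) = -5 + 2*w*(-567 + w) (h(w) = -5 + (w + w)*(w + (-155 - 412)) = -5 + (2*w)*(w - 567) = -5 + (2*w)*(-567 + w) = -5 + 2*w*(-567 + w))
m(H) = 4 - H
m(y(7))/h(U(21)) = (4 - 1*(-15/2))/(-5 - 1134*21 + 2*21²) = (4 + 15/2)/(-5 - 23814 + 2*441) = 23/(2*(-5 - 23814 + 882)) = (23/2)/(-22937) = (23/2)*(-1/22937) = -23/45874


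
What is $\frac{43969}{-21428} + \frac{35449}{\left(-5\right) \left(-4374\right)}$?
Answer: $- \frac{101000429}{234315180} \approx -0.43105$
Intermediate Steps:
$\frac{43969}{-21428} + \frac{35449}{\left(-5\right) \left(-4374\right)} = 43969 \left(- \frac{1}{21428}\right) + \frac{35449}{21870} = - \frac{43969}{21428} + 35449 \cdot \frac{1}{21870} = - \frac{43969}{21428} + \frac{35449}{21870} = - \frac{101000429}{234315180}$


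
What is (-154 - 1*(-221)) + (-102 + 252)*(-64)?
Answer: -9533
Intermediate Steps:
(-154 - 1*(-221)) + (-102 + 252)*(-64) = (-154 + 221) + 150*(-64) = 67 - 9600 = -9533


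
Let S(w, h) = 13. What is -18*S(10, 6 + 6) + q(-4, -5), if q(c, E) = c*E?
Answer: -214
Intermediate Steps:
q(c, E) = E*c
-18*S(10, 6 + 6) + q(-4, -5) = -18*13 - 5*(-4) = -234 + 20 = -214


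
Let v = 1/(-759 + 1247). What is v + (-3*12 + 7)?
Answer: -14151/488 ≈ -28.998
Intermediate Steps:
v = 1/488 ≈ 0.0020492
v + (-3*12 + 7) = 1/488 + (-3*12 + 7) = 1/488 + (-36 + 7) = 1/488 - 29 = -14151/488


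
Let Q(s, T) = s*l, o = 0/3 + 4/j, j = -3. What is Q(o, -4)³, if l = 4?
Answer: -4096/27 ≈ -151.70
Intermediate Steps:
o = -4/3 (o = 0/3 + 4/(-3) = 0*(⅓) + 4*(-⅓) = 0 - 4/3 = -4/3 ≈ -1.3333)
Q(s, T) = 4*s (Q(s, T) = s*4 = 4*s)
Q(o, -4)³ = (4*(-4/3))³ = (-16/3)³ = -4096/27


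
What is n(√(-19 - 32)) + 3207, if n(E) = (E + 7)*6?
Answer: 3249 + 6*I*√51 ≈ 3249.0 + 42.849*I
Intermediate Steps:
n(E) = 42 + 6*E (n(E) = (7 + E)*6 = 42 + 6*E)
n(√(-19 - 32)) + 3207 = (42 + 6*√(-19 - 32)) + 3207 = (42 + 6*√(-51)) + 3207 = (42 + 6*(I*√51)) + 3207 = (42 + 6*I*√51) + 3207 = 3249 + 6*I*√51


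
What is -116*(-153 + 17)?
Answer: 15776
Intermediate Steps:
-116*(-153 + 17) = -116*(-136) = 15776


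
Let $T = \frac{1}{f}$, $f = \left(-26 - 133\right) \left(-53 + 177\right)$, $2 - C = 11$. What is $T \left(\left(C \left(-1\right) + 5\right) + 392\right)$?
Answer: $- \frac{203}{9858} \approx -0.020592$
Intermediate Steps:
$C = -9$ ($C = 2 - 11 = -9$)
$f = -19716$ ($f = \left(-159\right) 124 = -19716$)
$T = - \frac{1}{19716}$ ($T = \frac{1}{-19716} = - \frac{1}{19716} \approx -5.072 \cdot 10^{-5}$)
$T \left(\left(C \left(-1\right) + 5\right) + 392\right) = - \frac{\left(\left(-9\right) \left(-1\right) + 5\right) + 392}{19716} = - \frac{\left(9 + 5\right) + 392}{19716} = - \frac{14 + 392}{19716} = \left(- \frac{1}{19716}\right) 406 = - \frac{203}{9858}$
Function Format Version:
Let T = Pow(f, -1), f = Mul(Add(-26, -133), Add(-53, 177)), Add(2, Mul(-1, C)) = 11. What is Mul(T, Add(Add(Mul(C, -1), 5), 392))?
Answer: Rational(-203, 9858) ≈ -0.020592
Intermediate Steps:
C = -9 (C = Add(2, Mul(-1, 11)) = Add(2, -11) = -9)
f = -19716 (f = Mul(-159, 124) = -19716)
T = Rational(-1, 19716) (T = Pow(-19716, -1) = Rational(-1, 19716) ≈ -5.0720e-5)
Mul(T, Add(Add(Mul(C, -1), 5), 392)) = Mul(Rational(-1, 19716), Add(Add(Mul(-9, -1), 5), 392)) = Mul(Rational(-1, 19716), Add(Add(9, 5), 392)) = Mul(Rational(-1, 19716), Add(14, 392)) = Mul(Rational(-1, 19716), 406) = Rational(-203, 9858)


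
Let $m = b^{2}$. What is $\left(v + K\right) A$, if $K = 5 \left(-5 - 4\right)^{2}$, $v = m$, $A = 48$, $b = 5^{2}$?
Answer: $49440$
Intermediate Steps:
$b = 25$
$m = 625$ ($m = 25^{2} = 625$)
$v = 625$
$K = 405$ ($K = 5 \left(-9\right)^{2} = 5 \cdot 81 = 405$)
$\left(v + K\right) A = \left(625 + 405\right) 48 = 1030 \cdot 48 = 49440$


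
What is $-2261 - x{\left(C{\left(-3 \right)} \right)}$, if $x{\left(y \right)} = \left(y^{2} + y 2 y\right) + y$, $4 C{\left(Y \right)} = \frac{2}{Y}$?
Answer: $- \frac{27131}{12} \approx -2260.9$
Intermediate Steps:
$C{\left(Y \right)} = \frac{1}{2 Y}$ ($C{\left(Y \right)} = \frac{2 \frac{1}{Y}}{4} = \frac{1}{2 Y}$)
$x{\left(y \right)} = y + 3 y^{2}$ ($x{\left(y \right)} = \left(y^{2} + 2 y y\right) + y = \left(y^{2} + 2 y^{2}\right) + y = 3 y^{2} + y = y + 3 y^{2}$)
$-2261 - x{\left(C{\left(-3 \right)} \right)} = -2261 - \frac{1}{2 \left(-3\right)} \left(1 + 3 \frac{1}{2 \left(-3\right)}\right) = -2261 - \frac{1}{2} \left(- \frac{1}{3}\right) \left(1 + 3 \cdot \frac{1}{2} \left(- \frac{1}{3}\right)\right) = -2261 - - \frac{1 + 3 \left(- \frac{1}{6}\right)}{6} = -2261 - - \frac{1 - \frac{1}{2}}{6} = -2261 - \left(- \frac{1}{6}\right) \frac{1}{2} = -2261 - - \frac{1}{12} = -2261 + \frac{1}{12} = - \frac{27131}{12}$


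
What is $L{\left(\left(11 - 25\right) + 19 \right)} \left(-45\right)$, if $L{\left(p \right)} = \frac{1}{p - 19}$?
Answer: $\frac{45}{14} \approx 3.2143$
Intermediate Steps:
$L{\left(p \right)} = \frac{1}{-19 + p}$
$L{\left(\left(11 - 25\right) + 19 \right)} \left(-45\right) = \frac{1}{-19 + \left(\left(11 - 25\right) + 19\right)} \left(-45\right) = \frac{1}{-19 + \left(-14 + 19\right)} \left(-45\right) = \frac{1}{-19 + 5} \left(-45\right) = \frac{1}{-14} \left(-45\right) = \left(- \frac{1}{14}\right) \left(-45\right) = \frac{45}{14}$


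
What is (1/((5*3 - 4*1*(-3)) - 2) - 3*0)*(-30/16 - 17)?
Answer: -151/200 ≈ -0.75500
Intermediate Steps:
(1/((5*3 - 4*1*(-3)) - 2) - 3*0)*(-30/16 - 17) = (1/((15 - 4*(-3)) - 2) + 0)*(-30*1/16 - 17) = (1/((15 + 12) - 2) + 0)*(-15/8 - 17) = (1/(27 - 2) + 0)*(-151/8) = (1/25 + 0)*(-151/8) = (1/25)*(-151/8) = -151/200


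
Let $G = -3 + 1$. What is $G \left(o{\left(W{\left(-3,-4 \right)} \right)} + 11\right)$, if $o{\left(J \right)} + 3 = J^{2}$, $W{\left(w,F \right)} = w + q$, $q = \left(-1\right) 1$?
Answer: $-48$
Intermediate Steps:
$q = -1$
$G = -2$
$W{\left(w,F \right)} = -1 + w$ ($W{\left(w,F \right)} = w - 1 = -1 + w$)
$o{\left(J \right)} = -3 + J^{2}$
$G \left(o{\left(W{\left(-3,-4 \right)} \right)} + 11\right) = - 2 \left(\left(-3 + \left(-1 - 3\right)^{2}\right) + 11\right) = - 2 \left(\left(-3 + \left(-4\right)^{2}\right) + 11\right) = - 2 \left(\left(-3 + 16\right) + 11\right) = - 2 \left(13 + 11\right) = \left(-2\right) 24 = -48$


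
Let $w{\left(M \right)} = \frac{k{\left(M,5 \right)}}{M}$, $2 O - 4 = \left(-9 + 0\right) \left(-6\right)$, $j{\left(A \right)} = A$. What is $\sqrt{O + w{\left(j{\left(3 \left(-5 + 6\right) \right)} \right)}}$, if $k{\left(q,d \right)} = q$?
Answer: $\sqrt{30} \approx 5.4772$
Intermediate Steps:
$O = 29$ ($O = 2 + \frac{\left(-9 + 0\right) \left(-6\right)}{2} = 2 + \frac{\left(-9\right) \left(-6\right)}{2} = 2 + \frac{1}{2} \cdot 54 = 2 + 27 = 29$)
$w{\left(M \right)} = 1$ ($w{\left(M \right)} = \frac{M}{M} = 1$)
$\sqrt{O + w{\left(j{\left(3 \left(-5 + 6\right) \right)} \right)}} = \sqrt{29 + 1} = \sqrt{30}$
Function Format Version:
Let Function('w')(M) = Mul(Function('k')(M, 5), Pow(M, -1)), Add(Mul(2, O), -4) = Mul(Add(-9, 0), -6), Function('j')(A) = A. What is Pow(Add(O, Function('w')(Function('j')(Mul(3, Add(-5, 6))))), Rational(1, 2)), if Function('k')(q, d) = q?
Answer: Pow(30, Rational(1, 2)) ≈ 5.4772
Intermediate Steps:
O = 29 (O = Add(2, Mul(Rational(1, 2), Mul(Add(-9, 0), -6))) = Add(2, Mul(Rational(1, 2), Mul(-9, -6))) = Add(2, Mul(Rational(1, 2), 54)) = Add(2, 27) = 29)
Function('w')(M) = 1 (Function('w')(M) = Mul(M, Pow(M, -1)) = 1)
Pow(Add(O, Function('w')(Function('j')(Mul(3, Add(-5, 6))))), Rational(1, 2)) = Pow(Add(29, 1), Rational(1, 2)) = Pow(30, Rational(1, 2))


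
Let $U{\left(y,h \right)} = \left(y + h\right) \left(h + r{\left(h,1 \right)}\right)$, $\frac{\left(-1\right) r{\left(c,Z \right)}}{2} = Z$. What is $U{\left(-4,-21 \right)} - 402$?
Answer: $173$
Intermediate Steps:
$r{\left(c,Z \right)} = - 2 Z$
$U{\left(y,h \right)} = \left(-2 + h\right) \left(h + y\right)$ ($U{\left(y,h \right)} = \left(y + h\right) \left(h - 2\right) = \left(h + y\right) \left(h - 2\right) = \left(h + y\right) \left(-2 + h\right) = \left(-2 + h\right) \left(h + y\right)$)
$U{\left(-4,-21 \right)} - 402 = \left(\left(-21\right)^{2} - -42 - -8 - -84\right) - 402 = \left(441 + 42 + 8 + 84\right) - 402 = 575 - 402 = 173$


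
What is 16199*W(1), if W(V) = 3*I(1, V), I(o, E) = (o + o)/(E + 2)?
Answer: 32398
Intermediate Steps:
I(o, E) = 2*o/(2 + E) (I(o, E) = (2*o)/(2 + E) = 2*o/(2 + E))
W(V) = 6/(2 + V) (W(V) = 3*(2*1/(2 + V)) = 3*(2/(2 + V)) = 6/(2 + V))
16199*W(1) = 16199*(6/(2 + 1)) = 16199*(6/3) = 16199*(6*(1/3)) = 16199*2 = 32398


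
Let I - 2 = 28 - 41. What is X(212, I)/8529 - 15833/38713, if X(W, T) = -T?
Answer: -134613814/330183177 ≈ -0.40769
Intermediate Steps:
I = -11 (I = 2 + (28 - 41) = 2 - 13 = -11)
X(212, I)/8529 - 15833/38713 = -1*(-11)/8529 - 15833/38713 = 11*(1/8529) - 15833*1/38713 = 11/8529 - 15833/38713 = -134613814/330183177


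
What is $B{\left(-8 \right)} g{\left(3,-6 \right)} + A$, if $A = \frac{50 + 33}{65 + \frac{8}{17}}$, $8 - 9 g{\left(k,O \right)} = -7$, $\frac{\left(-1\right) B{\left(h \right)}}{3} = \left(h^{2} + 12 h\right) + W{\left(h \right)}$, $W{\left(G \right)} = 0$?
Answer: $\frac{179491}{1113} \approx 161.27$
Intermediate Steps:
$B{\left(h \right)} = - 36 h - 3 h^{2}$ ($B{\left(h \right)} = - 3 \left(\left(h^{2} + 12 h\right) + 0\right) = - 3 \left(h^{2} + 12 h\right) = - 36 h - 3 h^{2}$)
$g{\left(k,O \right)} = \frac{5}{3}$ ($g{\left(k,O \right)} = \frac{8}{9} - - \frac{7}{9} = \frac{8}{9} + \frac{7}{9} = \frac{5}{3}$)
$A = \frac{1411}{1113}$ ($A = \frac{83}{65 + 8 \cdot \frac{1}{17}} = \frac{83}{65 + \frac{8}{17}} = \frac{83}{\frac{1113}{17}} = 83 \cdot \frac{17}{1113} = \frac{1411}{1113} \approx 1.2677$)
$B{\left(-8 \right)} g{\left(3,-6 \right)} + A = 3 \left(-8\right) \left(-12 - -8\right) \frac{5}{3} + \frac{1411}{1113} = 3 \left(-8\right) \left(-12 + 8\right) \frac{5}{3} + \frac{1411}{1113} = 3 \left(-8\right) \left(-4\right) \frac{5}{3} + \frac{1411}{1113} = 96 \cdot \frac{5}{3} + \frac{1411}{1113} = 160 + \frac{1411}{1113} = \frac{179491}{1113}$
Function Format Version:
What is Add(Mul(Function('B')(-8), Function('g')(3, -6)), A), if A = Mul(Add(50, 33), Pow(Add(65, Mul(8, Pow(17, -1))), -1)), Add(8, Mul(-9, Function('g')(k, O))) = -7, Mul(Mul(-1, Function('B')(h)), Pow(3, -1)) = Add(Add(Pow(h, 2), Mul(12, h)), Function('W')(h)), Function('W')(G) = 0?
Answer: Rational(179491, 1113) ≈ 161.27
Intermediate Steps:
Function('B')(h) = Add(Mul(-36, h), Mul(-3, Pow(h, 2))) (Function('B')(h) = Mul(-3, Add(Add(Pow(h, 2), Mul(12, h)), 0)) = Mul(-3, Add(Pow(h, 2), Mul(12, h))) = Add(Mul(-36, h), Mul(-3, Pow(h, 2))))
Function('g')(k, O) = Rational(5, 3) (Function('g')(k, O) = Add(Rational(8, 9), Mul(Rational(-1, 9), -7)) = Add(Rational(8, 9), Rational(7, 9)) = Rational(5, 3))
A = Rational(1411, 1113) (A = Mul(83, Pow(Add(65, Mul(8, Rational(1, 17))), -1)) = Mul(83, Pow(Add(65, Rational(8, 17)), -1)) = Mul(83, Pow(Rational(1113, 17), -1)) = Mul(83, Rational(17, 1113)) = Rational(1411, 1113) ≈ 1.2677)
Add(Mul(Function('B')(-8), Function('g')(3, -6)), A) = Add(Mul(Mul(3, -8, Add(-12, Mul(-1, -8))), Rational(5, 3)), Rational(1411, 1113)) = Add(Mul(Mul(3, -8, Add(-12, 8)), Rational(5, 3)), Rational(1411, 1113)) = Add(Mul(Mul(3, -8, -4), Rational(5, 3)), Rational(1411, 1113)) = Add(Mul(96, Rational(5, 3)), Rational(1411, 1113)) = Add(160, Rational(1411, 1113)) = Rational(179491, 1113)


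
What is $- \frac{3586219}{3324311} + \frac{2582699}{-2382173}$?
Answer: $- \frac{17128688769276}{7919083907803} \approx -2.163$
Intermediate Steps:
$- \frac{3586219}{3324311} + \frac{2582699}{-2382173} = \left(-3586219\right) \frac{1}{3324311} + 2582699 \left(- \frac{1}{2382173}\right) = - \frac{3586219}{3324311} - \frac{2582699}{2382173} = - \frac{17128688769276}{7919083907803}$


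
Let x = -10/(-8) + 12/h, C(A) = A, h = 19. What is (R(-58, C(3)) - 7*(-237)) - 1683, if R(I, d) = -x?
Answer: -1967/76 ≈ -25.882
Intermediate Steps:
x = 143/76 (x = -10/(-8) + 12/19 = -10*(-1/8) + 12*(1/19) = 5/4 + 12/19 = 143/76 ≈ 1.8816)
R(I, d) = -143/76 (R(I, d) = -1*143/76 = -143/76)
(R(-58, C(3)) - 7*(-237)) - 1683 = (-143/76 - 7*(-237)) - 1683 = (-143/76 + 1659) - 1683 = 125941/76 - 1683 = -1967/76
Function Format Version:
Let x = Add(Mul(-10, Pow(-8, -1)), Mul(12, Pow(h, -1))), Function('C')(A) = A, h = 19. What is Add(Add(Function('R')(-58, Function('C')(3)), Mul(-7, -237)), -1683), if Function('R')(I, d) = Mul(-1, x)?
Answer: Rational(-1967, 76) ≈ -25.882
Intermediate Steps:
x = Rational(143, 76) (x = Add(Mul(-10, Pow(-8, -1)), Mul(12, Pow(19, -1))) = Add(Mul(-10, Rational(-1, 8)), Mul(12, Rational(1, 19))) = Add(Rational(5, 4), Rational(12, 19)) = Rational(143, 76) ≈ 1.8816)
Function('R')(I, d) = Rational(-143, 76) (Function('R')(I, d) = Mul(-1, Rational(143, 76)) = Rational(-143, 76))
Add(Add(Function('R')(-58, Function('C')(3)), Mul(-7, -237)), -1683) = Add(Add(Rational(-143, 76), Mul(-7, -237)), -1683) = Add(Add(Rational(-143, 76), 1659), -1683) = Add(Rational(125941, 76), -1683) = Rational(-1967, 76)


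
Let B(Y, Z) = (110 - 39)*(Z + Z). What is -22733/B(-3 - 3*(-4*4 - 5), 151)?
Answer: -22733/21442 ≈ -1.0602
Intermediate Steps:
B(Y, Z) = 142*Z (B(Y, Z) = 71*(2*Z) = 142*Z)
-22733/B(-3 - 3*(-4*4 - 5), 151) = -22733/(142*151) = -22733/21442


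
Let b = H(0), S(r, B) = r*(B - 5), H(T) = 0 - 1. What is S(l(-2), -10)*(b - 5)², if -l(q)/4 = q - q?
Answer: 0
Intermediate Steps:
l(q) = 0 (l(q) = -4*(q - q) = -4*0 = 0)
H(T) = -1
S(r, B) = r*(-5 + B)
b = -1
S(l(-2), -10)*(b - 5)² = (0*(-5 - 10))*(-1 - 5)² = (0*(-15))*(-6)² = 0*36 = 0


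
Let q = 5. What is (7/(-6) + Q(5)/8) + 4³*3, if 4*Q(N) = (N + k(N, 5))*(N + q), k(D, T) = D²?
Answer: 4805/24 ≈ 200.21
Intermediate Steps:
Q(N) = (5 + N)*(N + N²)/4 (Q(N) = ((N + N²)*(N + 5))/4 = ((N + N²)*(5 + N))/4 = ((5 + N)*(N + N²))/4 = (5 + N)*(N + N²)/4)
(7/(-6) + Q(5)/8) + 4³*3 = (7/(-6) + ((¼)*5*(5 + 5² + 6*5))/8) + 4³*3 = (7*(-⅙) + ((¼)*5*(5 + 25 + 30))*(⅛)) + 64*3 = (-7/6 + ((¼)*5*60)*(⅛)) + 192 = (-7/6 + 75*(⅛)) + 192 = (-7/6 + 75/8) + 192 = 197/24 + 192 = 4805/24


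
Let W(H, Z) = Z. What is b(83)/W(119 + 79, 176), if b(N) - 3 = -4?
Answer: -1/176 ≈ -0.0056818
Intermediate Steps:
b(N) = -1 (b(N) = 3 - 4 = -1)
b(83)/W(119 + 79, 176) = -1/176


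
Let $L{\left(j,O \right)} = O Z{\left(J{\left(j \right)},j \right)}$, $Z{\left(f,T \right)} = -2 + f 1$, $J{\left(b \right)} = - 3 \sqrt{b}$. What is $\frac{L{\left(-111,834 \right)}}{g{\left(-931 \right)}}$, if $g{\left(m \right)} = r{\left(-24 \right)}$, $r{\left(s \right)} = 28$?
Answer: $- \frac{417}{7} - \frac{1251 i \sqrt{111}}{14} \approx -59.571 - 941.44 i$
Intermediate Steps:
$Z{\left(f,T \right)} = -2 + f$
$g{\left(m \right)} = 28$
$L{\left(j,O \right)} = O \left(-2 - 3 \sqrt{j}\right)$
$\frac{L{\left(-111,834 \right)}}{g{\left(-931 \right)}} = \frac{\left(-1\right) 834 \left(2 + 3 \sqrt{-111}\right)}{28} = \left(-1\right) 834 \left(2 + 3 i \sqrt{111}\right) \frac{1}{28} = \left(-1668 - 2502 i \sqrt{111}\right) \frac{1}{28} = - \frac{417}{7} - \frac{1251 i \sqrt{111}}{14}$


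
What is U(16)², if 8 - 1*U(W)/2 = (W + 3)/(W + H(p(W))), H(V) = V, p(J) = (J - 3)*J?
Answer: 3143529/12544 ≈ 250.60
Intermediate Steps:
p(J) = J*(-3 + J) (p(J) = (-3 + J)*J = J*(-3 + J))
U(W) = 16 - 2*(3 + W)/(W + W*(-3 + W)) (U(W) = 16 - 2*(W + 3)/(W + W*(-3 + W)) = 16 - 2*(3 + W)/(W + W*(-3 + W)))
U(16)² = (2*(-3 - 17*16 + 8*16²)/(16*(-2 + 16)))² = (2*(1/16)*(-3 - 272 + 8*256)/14)² = (2*(1/16)*(1/14)*(-3 - 272 + 2048))² = (2*(1/16)*(1/14)*1773)² = (1773/112)² = 3143529/12544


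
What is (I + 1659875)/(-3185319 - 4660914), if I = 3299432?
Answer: -4959307/7846233 ≈ -0.63206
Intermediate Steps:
(I + 1659875)/(-3185319 - 4660914) = (3299432 + 1659875)/(-3185319 - 4660914) = 4959307/(-7846233) = 4959307*(-1/7846233) = -4959307/7846233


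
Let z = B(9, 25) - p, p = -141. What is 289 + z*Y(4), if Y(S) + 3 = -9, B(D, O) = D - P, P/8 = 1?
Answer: -1415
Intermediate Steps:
P = 8 (P = 8*1 = 8)
B(D, O) = -8 + D (B(D, O) = D - 1*8 = D - 8 = -8 + D)
Y(S) = -12 (Y(S) = -3 - 9 = -12)
z = 142 (z = (-8 + 9) - 1*(-141) = 1 + 141 = 142)
289 + z*Y(4) = 289 + 142*(-12) = 289 - 1704 = -1415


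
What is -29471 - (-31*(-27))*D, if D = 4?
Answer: -32819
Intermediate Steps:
-29471 - (-31*(-27))*D = -29471 - (-31*(-27))*4 = -29471 - 837*4 = -29471 - 1*3348 = -29471 - 3348 = -32819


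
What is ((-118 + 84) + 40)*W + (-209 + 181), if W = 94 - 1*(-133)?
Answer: 1334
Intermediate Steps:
W = 227 (W = 94 + 133 = 227)
((-118 + 84) + 40)*W + (-209 + 181) = ((-118 + 84) + 40)*227 + (-209 + 181) = (-34 + 40)*227 - 28 = 6*227 - 28 = 1362 - 28 = 1334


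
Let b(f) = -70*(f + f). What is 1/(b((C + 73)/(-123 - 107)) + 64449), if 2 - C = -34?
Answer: 23/1483853 ≈ 1.5500e-5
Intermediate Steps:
C = 36 (C = 2 - 1*(-34) = 2 + 34 = 36)
b(f) = -140*f
1/(b((C + 73)/(-123 - 107)) + 64449) = 1/(-140*(36 + 73)/(-123 - 107) + 64449) = 1/(-15260/(-230) + 64449) = 1/(-15260*(-1)/230 + 64449) = 1/(-140*(-109/230) + 64449) = 1/(1526/23 + 64449) = 1/(1483853/23) = 23/1483853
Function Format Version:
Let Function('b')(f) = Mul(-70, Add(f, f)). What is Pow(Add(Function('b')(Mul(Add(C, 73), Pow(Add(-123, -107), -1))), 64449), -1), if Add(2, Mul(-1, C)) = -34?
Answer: Rational(23, 1483853) ≈ 1.5500e-5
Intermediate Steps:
C = 36 (C = Add(2, Mul(-1, -34)) = Add(2, 34) = 36)
Function('b')(f) = Mul(-140, f) (Function('b')(f) = Mul(-70, Mul(2, f)) = Mul(-140, f))
Pow(Add(Function('b')(Mul(Add(C, 73), Pow(Add(-123, -107), -1))), 64449), -1) = Pow(Add(Mul(-140, Mul(Add(36, 73), Pow(Add(-123, -107), -1))), 64449), -1) = Pow(Add(Mul(-140, Mul(109, Pow(-230, -1))), 64449), -1) = Pow(Add(Mul(-140, Mul(109, Rational(-1, 230))), 64449), -1) = Pow(Add(Mul(-140, Rational(-109, 230)), 64449), -1) = Pow(Add(Rational(1526, 23), 64449), -1) = Pow(Rational(1483853, 23), -1) = Rational(23, 1483853)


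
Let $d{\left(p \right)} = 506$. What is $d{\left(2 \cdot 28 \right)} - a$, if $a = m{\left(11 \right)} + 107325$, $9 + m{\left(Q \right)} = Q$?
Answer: $-106821$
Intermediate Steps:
$m{\left(Q \right)} = -9 + Q$
$a = 107327$ ($a = \left(-9 + 11\right) + 107325 = 2 + 107325 = 107327$)
$d{\left(2 \cdot 28 \right)} - a = 506 - 107327 = -106821$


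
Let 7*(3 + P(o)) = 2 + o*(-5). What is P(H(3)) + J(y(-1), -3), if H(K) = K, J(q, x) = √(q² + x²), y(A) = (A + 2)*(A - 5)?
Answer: -34/7 + 3*√5 ≈ 1.8511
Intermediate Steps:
y(A) = (-5 + A)*(2 + A) (y(A) = (2 + A)*(-5 + A) = (-5 + A)*(2 + A))
P(o) = -19/7 - 5*o/7 (P(o) = -3 + (2 + o*(-5))/7 = -3 + (2 - 5*o)/7 = -3 + (2/7 - 5*o/7) = -19/7 - 5*o/7)
P(H(3)) + J(y(-1), -3) = (-19/7 - 5/7*3) + √((-10 + (-1)² - 3*(-1))² + (-3)²) = (-19/7 - 15/7) + √((-10 + 1 + 3)² + 9) = -34/7 + √((-6)² + 9) = -34/7 + √(36 + 9) = -34/7 + √45 = -34/7 + 3*√5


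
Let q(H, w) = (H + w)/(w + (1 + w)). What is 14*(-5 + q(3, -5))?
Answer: -602/9 ≈ -66.889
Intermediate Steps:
q(H, w) = (H + w)/(1 + 2*w)
14*(-5 + q(3, -5)) = 14*(-5 + (3 - 5)/(1 + 2*(-5))) = 14*(-5 - 2/(1 - 10)) = 14*(-5 - 2/(-9)) = 14*(-5 - ⅑*(-2)) = 14*(-5 + 2/9) = 14*(-43/9) = -602/9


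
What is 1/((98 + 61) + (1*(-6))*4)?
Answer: 1/135 ≈ 0.0074074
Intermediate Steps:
1/((98 + 61) + (1*(-6))*4) = 1/(159 - 6*4) = 1/(159 - 24) = 1/135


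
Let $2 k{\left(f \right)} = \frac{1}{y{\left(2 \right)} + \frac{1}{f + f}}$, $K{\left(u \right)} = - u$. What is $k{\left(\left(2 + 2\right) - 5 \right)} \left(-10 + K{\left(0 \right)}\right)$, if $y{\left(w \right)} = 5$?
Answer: $- \frac{10}{9} \approx -1.1111$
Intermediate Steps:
$k{\left(f \right)} = \frac{1}{2 \left(5 + \frac{1}{2 f}\right)}$ ($k{\left(f \right)} = \frac{1}{2 \left(5 + \frac{1}{f + f}\right)} = \frac{1}{2 \left(5 + \frac{1}{2 f}\right)}$)
$k{\left(\left(2 + 2\right) - 5 \right)} \left(-10 + K{\left(0 \right)}\right) = \frac{\left(2 + 2\right) - 5}{1 + 10 \left(\left(2 + 2\right) - 5\right)} \left(-10 - 0\right) = \frac{4 - 5}{1 + 10 \left(4 - 5\right)} \left(-10 + 0\right) = - \frac{1}{1 + 10 \left(-1\right)} \left(-10\right) = - \frac{1}{1 - 10} \left(-10\right) = - \frac{1}{-9} \left(-10\right) = \left(-1\right) \left(- \frac{1}{9}\right) \left(-10\right) = \frac{1}{9} \left(-10\right) = - \frac{10}{9}$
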